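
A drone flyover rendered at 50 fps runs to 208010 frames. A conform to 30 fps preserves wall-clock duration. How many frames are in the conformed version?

Target frames = source frames × (target rate / source rate) = 208010 × (30)/(50) = 208010 × 3/5 = 124806.

124806 frames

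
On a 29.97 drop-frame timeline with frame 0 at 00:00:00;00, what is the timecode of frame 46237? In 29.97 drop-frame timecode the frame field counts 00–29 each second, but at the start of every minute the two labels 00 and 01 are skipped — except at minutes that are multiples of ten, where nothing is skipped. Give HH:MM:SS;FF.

00:25:42;23

Each 10-minute DF block holds 10 × 60 × 30 − 9 × 2 = 17982 frames. 46237 ÷ 17982 → 2 full blocks, remainder 10273.
Within the partial block the first minute is 1800 frames and each further minute 1798, so 5 further minute boundaries passed. Total skipped labels = 18 × 2 + 2 × 5 = 46.
Non-drop label index = 46237 + 46 = 46283; at 30 labels/s that is 00:25:42:23, i.e. DF 00:25:42;23.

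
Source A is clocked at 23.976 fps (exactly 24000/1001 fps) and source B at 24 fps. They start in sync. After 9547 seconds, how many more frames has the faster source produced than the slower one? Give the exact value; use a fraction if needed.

A emits 24000/1001 × 9547 = 229128000/1001 frames; B emits 24 × 9547 = 229128.
Difference = 229128/1001 frames (≈ 228.8991); B is ahead of A.

229128/1001 frames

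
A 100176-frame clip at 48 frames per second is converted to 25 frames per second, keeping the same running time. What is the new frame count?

52175 frames

Target frames = source frames × (target rate / source rate) = 100176 × (25)/(48) = 100176 × 25/48 = 52175.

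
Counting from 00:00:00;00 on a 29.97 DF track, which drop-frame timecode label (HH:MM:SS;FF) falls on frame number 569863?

Ten DF minutes hold 17982 frames, so frame 569863 lies in block 31 (frames 557442–575423) with 12421 frames into that block.
The block's first minute is 1800 frames and the rest 1798 each; 12421 frames reaches minute 6, so 31 × 18 + 6 × 2 = 570 labels have been skipped so far.
Adding those back, label number 569863 + 570 = 570433 at 30 labels/s is 19014 s + 13 f = 5 h 16 min 54 s frame 13, i.e. 05:16:54;13.

05:16:54;13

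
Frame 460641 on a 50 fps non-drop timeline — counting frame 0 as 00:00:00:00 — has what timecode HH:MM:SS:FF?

02:33:32:41

460641 ÷ 50 = 9212 full seconds, remainder 41 frames.
9212 s = 2 h 33 min 32 s.
Timecode: 02:33:32:41.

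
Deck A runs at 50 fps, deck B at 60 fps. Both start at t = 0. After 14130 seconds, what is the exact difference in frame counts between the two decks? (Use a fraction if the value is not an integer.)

141300 frames

A emits 50 × 14130 = 706500 frames; B emits 60 × 14130 = 847800.
Difference = 141300 frames; B is ahead of A.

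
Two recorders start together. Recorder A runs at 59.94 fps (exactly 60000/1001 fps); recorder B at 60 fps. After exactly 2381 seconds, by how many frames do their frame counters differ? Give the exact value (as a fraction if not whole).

A emits 60000/1001 × 2381 = 142860000/1001 frames; B emits 60 × 2381 = 142860.
Difference = 142860/1001 frames (≈ 142.7173); B is ahead of A.

142860/1001 frames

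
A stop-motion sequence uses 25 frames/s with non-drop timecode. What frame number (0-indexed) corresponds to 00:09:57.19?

14944

Total seconds to the label: (0 × 3600 + 9 × 60 + 57) = 597.
Frame index = 597 × 25 + 19 = 14944.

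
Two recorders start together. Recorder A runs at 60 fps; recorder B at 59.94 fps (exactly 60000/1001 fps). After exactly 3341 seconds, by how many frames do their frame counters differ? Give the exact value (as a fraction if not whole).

A emits 60 × 3341 = 200460 frames; B emits 60000/1001 × 3341 = 15420000/77.
Difference = 15420/77 frames (≈ 200.2597); B is behind A.

15420/77 frames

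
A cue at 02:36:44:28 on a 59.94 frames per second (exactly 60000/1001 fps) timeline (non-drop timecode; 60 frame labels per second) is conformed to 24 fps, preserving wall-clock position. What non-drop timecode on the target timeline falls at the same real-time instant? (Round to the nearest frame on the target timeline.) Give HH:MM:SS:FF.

Source frame index: (2×3600 + 36×60 + 44) × 60 + 28 = 564268.
Real time: 564268 / (60000/1001) = 141208067/15000 s.
Target frame: (141208067/15000) × (24) = 141208067/625 ≈ 225932.907 → 225933.
At 24 labels/s: frame 225933 → 02:36:53:21.

02:36:53:21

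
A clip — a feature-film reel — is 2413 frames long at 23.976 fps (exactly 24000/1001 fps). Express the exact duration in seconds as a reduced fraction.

2415413/24000 seconds

Running time = 2413 ÷ (24000/1001) = 2413 × 1001/24000 = 2415413/24000 s.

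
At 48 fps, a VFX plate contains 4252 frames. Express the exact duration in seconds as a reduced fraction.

1063/12 seconds

Running time = 4252 ÷ (48) = 4252 × 1/48 = 1063/12 s.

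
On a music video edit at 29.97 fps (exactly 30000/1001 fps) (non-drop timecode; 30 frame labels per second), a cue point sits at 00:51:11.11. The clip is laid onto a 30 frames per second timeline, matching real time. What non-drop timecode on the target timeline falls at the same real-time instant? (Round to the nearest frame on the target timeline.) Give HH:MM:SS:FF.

Source frame index: (0×3600 + 51×60 + 11) × 30 + 11 = 92141.
Real time: 92141 / (30000/1001) = 92233141/30000 s.
Target frame: (92233141/30000) × (30) = 92233141/1000 ≈ 92233.141 → 92233.
At 30 labels/s: frame 92233 → 00:51:14:13.

00:51:14:13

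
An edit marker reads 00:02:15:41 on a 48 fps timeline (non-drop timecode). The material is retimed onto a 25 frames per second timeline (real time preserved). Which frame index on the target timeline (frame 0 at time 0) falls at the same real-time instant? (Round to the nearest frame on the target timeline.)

frame 3396

Source frame index: (0×3600 + 2×60 + 15) × 48 + 41 = 6521.
Real time: 6521 / (48) = 6521/48 s.
Target frame: (6521/48) × (25) = 163025/48 ≈ 3396.354 → 3396.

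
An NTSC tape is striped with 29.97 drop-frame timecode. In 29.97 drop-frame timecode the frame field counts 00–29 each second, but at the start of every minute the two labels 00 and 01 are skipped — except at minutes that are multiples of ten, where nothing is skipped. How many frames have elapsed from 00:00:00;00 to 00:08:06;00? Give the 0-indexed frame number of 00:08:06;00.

Complete 10-minute blocks: 0, each 17982 frames → 0.
Remaining 8 whole minutes in the current block: 1800 + 7 × 1798 = 14386 frames.
Within the current minute: 6 × 30 + 0 − 2 = 178 (labels ;00/;01 skipped at this minute). Total = 0 + 14386 + 178 = 14564.

14564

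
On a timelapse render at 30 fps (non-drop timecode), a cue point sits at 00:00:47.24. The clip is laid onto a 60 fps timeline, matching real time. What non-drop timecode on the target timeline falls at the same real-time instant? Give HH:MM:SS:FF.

00:00:47:48

Source frame index: (0×3600 + 0×60 + 47) × 30 + 24 = 1434.
Real time: 1434 / (30) = 239/5 s.
Target frame: (239/5) × (60) = 2868.
At 60 labels/s: frame 2868 → 00:00:47:48.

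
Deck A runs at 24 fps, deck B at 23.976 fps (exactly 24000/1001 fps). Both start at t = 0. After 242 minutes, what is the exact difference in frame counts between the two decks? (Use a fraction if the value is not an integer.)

242 min = 14520 s.
A emits 24 × 14520 = 348480 frames; B emits 24000/1001 × 14520 = 31680000/91.
Difference = 31680/91 frames (≈ 348.1319); B is behind A.

31680/91 frames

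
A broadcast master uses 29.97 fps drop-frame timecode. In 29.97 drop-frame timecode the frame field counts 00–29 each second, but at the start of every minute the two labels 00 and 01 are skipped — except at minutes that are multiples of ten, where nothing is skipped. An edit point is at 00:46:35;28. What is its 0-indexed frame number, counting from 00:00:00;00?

83794

Complete 10-minute blocks: 4, each 17982 frames → 71928.
Remaining 6 whole minutes in the current block: 1800 + 5 × 1798 = 10790 frames.
Within the current minute: 35 × 30 + 28 − 2 = 1076 (labels ;00/;01 skipped at this minute). Total = 71928 + 10790 + 1076 = 83794.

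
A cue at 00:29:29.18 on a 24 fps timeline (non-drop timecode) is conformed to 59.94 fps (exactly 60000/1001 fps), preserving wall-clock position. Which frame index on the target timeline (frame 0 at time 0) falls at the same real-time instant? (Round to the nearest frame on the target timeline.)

frame 106079

Source frame index: (0×3600 + 29×60 + 29) × 24 + 18 = 42474.
Real time: 42474 / (24) = 7079/4 s.
Target frame: (7079/4) × (60000/1001) = 106185000/1001 ≈ 106078.921 → 106079.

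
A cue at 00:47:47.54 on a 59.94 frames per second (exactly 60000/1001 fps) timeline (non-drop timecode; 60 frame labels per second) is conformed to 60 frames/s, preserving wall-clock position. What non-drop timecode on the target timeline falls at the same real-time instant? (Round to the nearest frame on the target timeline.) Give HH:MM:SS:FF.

00:47:50:46

Source frame index: (0×3600 + 47×60 + 47) × 60 + 54 = 172074.
Real time: 172074 / (60000/1001) = 28707679/10000 s.
Target frame: (28707679/10000) × (60) = 86123037/500 ≈ 172246.074 → 172246.
At 60 labels/s: frame 172246 → 00:47:50:46.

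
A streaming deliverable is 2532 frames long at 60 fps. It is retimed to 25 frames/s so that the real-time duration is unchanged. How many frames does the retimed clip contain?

1055 frames

Target frames = source frames × (target rate / source rate) = 2532 × (25)/(60) = 2532 × 5/12 = 1055.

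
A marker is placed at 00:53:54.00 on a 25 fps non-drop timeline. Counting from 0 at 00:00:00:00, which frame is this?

80850

Total seconds to the label: (0 × 3600 + 53 × 60 + 54) = 3234.
Frame index = 3234 × 25 + 0 = 80850.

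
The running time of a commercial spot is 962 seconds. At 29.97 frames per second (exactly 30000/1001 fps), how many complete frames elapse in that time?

28831 frames

Frames = 962 × 30000/1001 = 2220000/77 ≈ 28831.1688.
Complete frames: 28831.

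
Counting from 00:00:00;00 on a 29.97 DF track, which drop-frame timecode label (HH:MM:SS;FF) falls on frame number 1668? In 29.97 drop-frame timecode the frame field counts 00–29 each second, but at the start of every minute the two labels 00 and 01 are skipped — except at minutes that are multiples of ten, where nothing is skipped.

Ten DF minutes hold 17982 frames, so frame 1668 lies in block 0 (frames 0–17981) with 1668 frames into that block.
The block's first minute is 1800 frames and the rest 1798 each; 1668 frames reaches minute 0, so 0 × 18 + 0 × 2 = 0 labels have been skipped so far.
Adding those back, label number 1668 + 0 = 1668 at 30 labels/s is 55 s + 18 f = 0 h 0 min 55 s frame 18, i.e. 00:00:55;18.

00:00:55;18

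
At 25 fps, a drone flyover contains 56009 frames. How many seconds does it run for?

Running time = 56009 / (25) = 2240.36 s.

2240.36 seconds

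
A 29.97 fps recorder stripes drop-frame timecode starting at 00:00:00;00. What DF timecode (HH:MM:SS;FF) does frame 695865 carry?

Ten DF minutes hold 17982 frames, so frame 695865 lies in block 38 (frames 683316–701297) with 12549 frames into that block.
The block's first minute is 1800 frames and the rest 1798 each; 12549 frames reaches minute 6, so 38 × 18 + 6 × 2 = 696 labels have been skipped so far.
Adding those back, label number 695865 + 696 = 696561 at 30 labels/s is 23218 s + 21 f = 6 h 26 min 58 s frame 21, i.e. 06:26:58;21.

06:26:58;21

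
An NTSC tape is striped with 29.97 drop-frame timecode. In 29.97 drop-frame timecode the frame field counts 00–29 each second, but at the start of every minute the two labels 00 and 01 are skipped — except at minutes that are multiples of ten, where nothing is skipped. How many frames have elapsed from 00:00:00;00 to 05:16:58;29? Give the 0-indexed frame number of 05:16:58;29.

569999

Complete 10-minute blocks: 31, each 17982 frames → 557442.
Remaining 6 whole minutes in the current block: 1800 + 5 × 1798 = 10790 frames.
Within the current minute: 58 × 30 + 29 − 2 = 1767 (labels ;00/;01 skipped at this minute). Total = 557442 + 10790 + 1767 = 569999.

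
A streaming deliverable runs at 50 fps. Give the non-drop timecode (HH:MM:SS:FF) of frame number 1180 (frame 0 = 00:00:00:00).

00:00:23:30

1180 ÷ 50 = 23 full seconds, remainder 30 frames.
23 s = 0 h 0 min 23 s.
Timecode: 00:00:23:30.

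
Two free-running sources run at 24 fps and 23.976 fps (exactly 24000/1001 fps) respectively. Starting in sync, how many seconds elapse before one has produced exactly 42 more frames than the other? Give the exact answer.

The gap grows by |24000/1001 − 24| = 24/1001 frames per second.
Time for a 42-frame gap: 42 ÷ (24/1001) = 1751.75 s.

1751.75 seconds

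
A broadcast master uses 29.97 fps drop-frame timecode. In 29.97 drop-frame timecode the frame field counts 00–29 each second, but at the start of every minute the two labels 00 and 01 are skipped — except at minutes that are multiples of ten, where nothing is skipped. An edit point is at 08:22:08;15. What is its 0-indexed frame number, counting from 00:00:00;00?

As if non-drop at 30 labels/s: (8 × 3600 + 22 × 60 + 8) × 30 + 15 = 903855.
Minute boundaries passed: 502; those not divisible by 10: 502 − 50 = 452; dropped labels = 2 × 452 = 904.
Actual frame index = 903855 − 904 = 902951.

902951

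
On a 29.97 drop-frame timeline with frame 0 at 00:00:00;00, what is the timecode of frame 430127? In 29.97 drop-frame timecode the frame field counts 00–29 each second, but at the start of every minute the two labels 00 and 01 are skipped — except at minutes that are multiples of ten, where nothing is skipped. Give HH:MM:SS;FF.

Each 10-minute DF block holds 10 × 60 × 30 − 9 × 2 = 17982 frames. 430127 ÷ 17982 → 23 full blocks, remainder 16541.
Within the partial block the first minute is 1800 frames and each further minute 1798, so 9 further minute boundaries passed. Total skipped labels = 18 × 23 + 2 × 9 = 432.
Non-drop label index = 430127 + 432 = 430559; at 30 labels/s that is 03:59:11:29, i.e. DF 03:59:11;29.

03:59:11;29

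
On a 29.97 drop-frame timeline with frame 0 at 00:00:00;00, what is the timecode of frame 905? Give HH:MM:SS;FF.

00:00:30;05

Ten DF minutes hold 17982 frames, so frame 905 lies in block 0 (frames 0–17981) with 905 frames into that block.
The block's first minute is 1800 frames and the rest 1798 each; 905 frames reaches minute 0, so 0 × 18 + 0 × 2 = 0 labels have been skipped so far.
Adding those back, label number 905 + 0 = 905 at 30 labels/s is 30 s + 5 f = 0 h 0 min 30 s frame 5, i.e. 00:00:30;05.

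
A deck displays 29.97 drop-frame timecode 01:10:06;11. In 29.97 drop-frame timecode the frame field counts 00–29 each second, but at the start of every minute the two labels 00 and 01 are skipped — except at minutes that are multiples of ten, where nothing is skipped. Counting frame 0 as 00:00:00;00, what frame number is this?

Complete 10-minute blocks: 7, each 17982 frames → 125874.
Remaining 0 whole minutes in the current block: 0 frames.
Within the current minute: 6 × 30 + 11 = 191. Total = 125874 + 0 + 191 = 126065.

126065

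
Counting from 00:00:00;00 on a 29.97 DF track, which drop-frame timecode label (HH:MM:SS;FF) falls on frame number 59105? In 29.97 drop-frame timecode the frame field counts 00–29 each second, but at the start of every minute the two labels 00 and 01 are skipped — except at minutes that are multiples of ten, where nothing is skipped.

00:32:52;03

Each 10-minute DF block holds 10 × 60 × 30 − 9 × 2 = 17982 frames. 59105 ÷ 17982 → 3 full blocks, remainder 5159.
Within the partial block the first minute is 1800 frames and each further minute 1798, so 2 further minute boundaries passed. Total skipped labels = 18 × 3 + 2 × 2 = 58.
Non-drop label index = 59105 + 58 = 59163; at 30 labels/s that is 00:32:52:03, i.e. DF 00:32:52;03.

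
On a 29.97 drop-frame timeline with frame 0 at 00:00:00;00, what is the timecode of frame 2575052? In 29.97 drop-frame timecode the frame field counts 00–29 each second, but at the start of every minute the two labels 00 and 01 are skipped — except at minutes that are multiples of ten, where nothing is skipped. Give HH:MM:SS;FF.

Each 10-minute DF block holds 10 × 60 × 30 − 9 × 2 = 17982 frames. 2575052 ÷ 17982 → 143 full blocks, remainder 3626.
Within the partial block the first minute is 1800 frames and each further minute 1798, so 2 further minute boundaries passed. Total skipped labels = 18 × 143 + 2 × 2 = 2578.
Non-drop label index = 2575052 + 2578 = 2577630; at 30 labels/s that is 23:52:01:00, i.e. DF 23:52:01;00.

23:52:01;00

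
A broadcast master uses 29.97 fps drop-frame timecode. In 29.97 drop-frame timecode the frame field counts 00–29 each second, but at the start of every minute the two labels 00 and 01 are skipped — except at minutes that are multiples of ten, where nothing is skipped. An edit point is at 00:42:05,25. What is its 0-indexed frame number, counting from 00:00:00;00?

Complete 10-minute blocks: 4, each 17982 frames → 71928.
Remaining 2 whole minutes in the current block: 1800 + 1 × 1798 = 3598 frames.
Within the current minute: 5 × 30 + 25 − 2 = 173 (labels ;00/;01 skipped at this minute). Total = 71928 + 3598 + 173 = 75699.

75699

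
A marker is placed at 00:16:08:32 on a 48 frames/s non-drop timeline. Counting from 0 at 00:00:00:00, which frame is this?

Total seconds to the label: (0 × 3600 + 16 × 60 + 8) = 968.
Frame index = 968 × 48 + 32 = 46496.

frame 46496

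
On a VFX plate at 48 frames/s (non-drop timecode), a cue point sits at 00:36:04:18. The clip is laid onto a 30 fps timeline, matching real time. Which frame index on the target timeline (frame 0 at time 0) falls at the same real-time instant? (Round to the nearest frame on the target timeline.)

Source frame index: (0×3600 + 36×60 + 4) × 48 + 18 = 103890.
Real time: 103890 / (48) = 17315/8 s.
Target frame: (17315/8) × (30) = 259725/4 ≈ 64931.250 → 64931.

frame 64931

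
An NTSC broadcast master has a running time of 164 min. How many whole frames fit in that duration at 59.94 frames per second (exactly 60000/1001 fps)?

164 min = 9840 s.
Frames = 9840 × 60000/1001 = 590400000/1001 ≈ 589810.1898.
Complete frames: 589810.

589810 frames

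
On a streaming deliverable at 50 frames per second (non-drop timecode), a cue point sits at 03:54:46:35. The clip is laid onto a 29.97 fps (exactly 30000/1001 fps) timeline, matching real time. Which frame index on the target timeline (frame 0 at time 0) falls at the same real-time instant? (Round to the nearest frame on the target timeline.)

frame 422179

Source frame index: (3×3600 + 54×60 + 46) × 50 + 35 = 704335.
Real time: 704335 / (50) = 140867/10 s.
Target frame: (140867/10) × (30000/1001) = 422601000/1001 ≈ 422178.821 → 422179.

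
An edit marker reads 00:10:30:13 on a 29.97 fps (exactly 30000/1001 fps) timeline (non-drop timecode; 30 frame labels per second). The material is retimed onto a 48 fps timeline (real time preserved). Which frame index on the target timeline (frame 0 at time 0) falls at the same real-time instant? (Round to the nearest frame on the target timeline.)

frame 30291

Source frame index: (0×3600 + 10×60 + 30) × 30 + 13 = 18913.
Real time: 18913 / (30000/1001) = 18931913/30000 s.
Target frame: (18931913/30000) × (48) = 18931913/625 ≈ 30291.061 → 30291.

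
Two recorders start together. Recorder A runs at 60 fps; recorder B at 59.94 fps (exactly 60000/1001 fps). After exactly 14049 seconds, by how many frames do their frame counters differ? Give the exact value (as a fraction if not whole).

A emits 60 × 14049 = 842940 frames; B emits 60000/1001 × 14049 = 120420000/143.
Difference = 120420/143 frames (≈ 842.0979); B is behind A.

120420/143 frames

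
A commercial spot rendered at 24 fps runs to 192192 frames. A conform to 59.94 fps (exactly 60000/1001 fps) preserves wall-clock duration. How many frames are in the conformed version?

Target frames = source frames × (target rate / source rate) = 192192 × (60000/1001)/(24) = 192192 × 2500/1001 = 480000.

480000 frames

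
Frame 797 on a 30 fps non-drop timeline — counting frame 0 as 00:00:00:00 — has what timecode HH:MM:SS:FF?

00:00:26:17

797 ÷ 30 = 26 full seconds, remainder 17 frames.
26 s = 0 h 0 min 26 s.
Timecode: 00:00:26:17.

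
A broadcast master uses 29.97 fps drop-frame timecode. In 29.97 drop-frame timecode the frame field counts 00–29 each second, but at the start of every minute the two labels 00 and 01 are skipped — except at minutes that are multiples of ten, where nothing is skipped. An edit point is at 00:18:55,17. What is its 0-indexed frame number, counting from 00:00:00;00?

Complete 10-minute blocks: 1, each 17982 frames → 17982.
Remaining 8 whole minutes in the current block: 1800 + 7 × 1798 = 14386 frames.
Within the current minute: 55 × 30 + 17 − 2 = 1665 (labels ;00/;01 skipped at this minute). Total = 17982 + 14386 + 1665 = 34033.

34033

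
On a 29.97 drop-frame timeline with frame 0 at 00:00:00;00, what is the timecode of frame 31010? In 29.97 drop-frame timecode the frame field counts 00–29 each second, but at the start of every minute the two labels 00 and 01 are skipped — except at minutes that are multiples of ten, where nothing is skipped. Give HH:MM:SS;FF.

Each 10-minute DF block holds 10 × 60 × 30 − 9 × 2 = 17982 frames. 31010 ÷ 17982 → 1 full block, remainder 13028.
Within the partial block the first minute is 1800 frames and each further minute 1798, so 7 further minute boundaries passed. Total skipped labels = 18 × 1 + 2 × 7 = 32.
Non-drop label index = 31010 + 32 = 31042; at 30 labels/s that is 00:17:14:22, i.e. DF 00:17:14;22.

00:17:14;22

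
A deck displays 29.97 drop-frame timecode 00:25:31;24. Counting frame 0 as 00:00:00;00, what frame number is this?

As if non-drop at 30 labels/s: (0 × 3600 + 25 × 60 + 31) × 30 + 24 = 45954.
Minute boundaries passed: 25; those not divisible by 10: 25 − 2 = 23; dropped labels = 2 × 23 = 46.
Actual frame index = 45954 − 46 = 45908.

45908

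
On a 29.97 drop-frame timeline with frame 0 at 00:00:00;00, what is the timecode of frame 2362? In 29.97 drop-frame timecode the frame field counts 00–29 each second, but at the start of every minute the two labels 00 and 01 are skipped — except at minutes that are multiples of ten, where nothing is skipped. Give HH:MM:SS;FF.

Ten DF minutes hold 17982 frames, so frame 2362 lies in block 0 (frames 0–17981) with 2362 frames into that block.
The block's first minute is 1800 frames and the rest 1798 each; 2362 frames reaches minute 1, so 0 × 18 + 1 × 2 = 2 labels have been skipped so far.
Adding those back, label number 2362 + 2 = 2364 at 30 labels/s is 78 s + 24 f = 0 h 1 min 18 s frame 24, i.e. 00:01:18;24.

00:01:18;24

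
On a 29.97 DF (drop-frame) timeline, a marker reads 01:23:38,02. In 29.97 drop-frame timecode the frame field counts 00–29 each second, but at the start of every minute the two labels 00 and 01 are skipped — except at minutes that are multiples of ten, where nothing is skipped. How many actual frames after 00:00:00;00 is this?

150392

As if non-drop at 30 labels/s: (1 × 3600 + 23 × 60 + 38) × 30 + 2 = 150542.
Minute boundaries passed: 83; those not divisible by 10: 83 − 8 = 75; dropped labels = 2 × 75 = 150.
Actual frame index = 150542 − 150 = 150392.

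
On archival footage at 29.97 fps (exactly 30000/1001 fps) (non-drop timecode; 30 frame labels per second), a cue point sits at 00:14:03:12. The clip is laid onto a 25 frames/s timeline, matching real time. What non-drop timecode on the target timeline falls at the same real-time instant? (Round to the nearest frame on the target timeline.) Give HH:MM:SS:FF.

Source frame index: (0×3600 + 14×60 + 3) × 30 + 12 = 25302.
Real time: 25302 / (30000/1001) = 4221217/5000 s.
Target frame: (4221217/5000) × (25) = 4221217/200 ≈ 21106.085 → 21106.
At 25 labels/s: frame 21106 → 00:14:04:06.

00:14:04:06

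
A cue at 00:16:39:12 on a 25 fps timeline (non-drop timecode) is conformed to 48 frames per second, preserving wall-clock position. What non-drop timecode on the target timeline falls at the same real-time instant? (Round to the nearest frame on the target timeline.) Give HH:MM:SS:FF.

00:16:39:23

Source frame index: (0×3600 + 16×60 + 39) × 25 + 12 = 24987.
Real time: 24987 / (25) = 24987/25 s.
Target frame: (24987/25) × (48) = 1199376/25 ≈ 47975.040 → 47975.
At 48 labels/s: frame 47975 → 00:16:39:23.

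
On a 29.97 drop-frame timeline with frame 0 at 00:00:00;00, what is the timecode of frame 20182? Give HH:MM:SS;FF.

00:11:13;12

Each 10-minute DF block holds 10 × 60 × 30 − 9 × 2 = 17982 frames. 20182 ÷ 17982 → 1 full block, remainder 2200.
Within the partial block the first minute is 1800 frames and each further minute 1798, so 1 further minute boundary passed. Total skipped labels = 18 × 1 + 2 × 1 = 20.
Non-drop label index = 20182 + 20 = 20202; at 30 labels/s that is 00:11:13:12, i.e. DF 00:11:13;12.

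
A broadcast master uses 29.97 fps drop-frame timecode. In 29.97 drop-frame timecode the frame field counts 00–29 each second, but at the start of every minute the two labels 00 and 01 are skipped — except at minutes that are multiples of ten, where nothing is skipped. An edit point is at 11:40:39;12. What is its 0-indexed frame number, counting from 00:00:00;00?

As if non-drop at 30 labels/s: (11 × 3600 + 40 × 60 + 39) × 30 + 12 = 1261182.
Minute boundaries passed: 700; those not divisible by 10: 700 − 70 = 630; dropped labels = 2 × 630 = 1260.
Actual frame index = 1261182 − 1260 = 1259922.

1259922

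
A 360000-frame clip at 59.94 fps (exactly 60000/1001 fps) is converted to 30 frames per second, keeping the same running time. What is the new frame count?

180180 frames

Target frames = source frames × (target rate / source rate) = 360000 × (30)/(60000/1001) = 360000 × 1001/2000 = 180180.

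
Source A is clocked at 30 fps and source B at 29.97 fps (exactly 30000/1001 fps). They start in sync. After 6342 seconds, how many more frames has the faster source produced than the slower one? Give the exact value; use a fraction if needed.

A emits 30 × 6342 = 190260 frames; B emits 30000/1001 × 6342 = 27180000/143.
Difference = 27180/143 frames (≈ 190.0699); B is behind A.

27180/143 frames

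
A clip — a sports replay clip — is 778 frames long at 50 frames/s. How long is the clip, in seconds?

Running time = 778 / (50) = 15.56 s.

15.56 seconds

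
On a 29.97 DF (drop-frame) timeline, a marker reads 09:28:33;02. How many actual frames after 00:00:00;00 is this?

1022368

Complete 10-minute blocks: 56, each 17982 frames → 1006992.
Remaining 8 whole minutes in the current block: 1800 + 7 × 1798 = 14386 frames.
Within the current minute: 33 × 30 + 2 − 2 = 990 (labels ;00/;01 skipped at this minute). Total = 1006992 + 14386 + 990 = 1022368.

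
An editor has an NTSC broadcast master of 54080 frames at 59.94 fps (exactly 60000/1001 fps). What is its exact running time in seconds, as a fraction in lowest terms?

338338/375 seconds

Running time = 54080 ÷ (60000/1001) = 54080 × 1001/60000 = 338338/375 s.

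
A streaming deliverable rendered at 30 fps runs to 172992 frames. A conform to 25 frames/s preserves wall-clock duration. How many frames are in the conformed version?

Target frames = source frames × (target rate / source rate) = 172992 × (25)/(30) = 172992 × 5/6 = 144160.

144160 frames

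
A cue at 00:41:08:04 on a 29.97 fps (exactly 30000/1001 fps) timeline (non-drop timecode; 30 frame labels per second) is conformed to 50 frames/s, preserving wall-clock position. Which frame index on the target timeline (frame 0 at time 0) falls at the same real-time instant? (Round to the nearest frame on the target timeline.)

frame 123530

Source frame index: (0×3600 + 41×60 + 8) × 30 + 4 = 74044.
Real time: 74044 / (30000/1001) = 18529511/7500 s.
Target frame: (18529511/7500) × (50) = 18529511/150 ≈ 123530.073 → 123530.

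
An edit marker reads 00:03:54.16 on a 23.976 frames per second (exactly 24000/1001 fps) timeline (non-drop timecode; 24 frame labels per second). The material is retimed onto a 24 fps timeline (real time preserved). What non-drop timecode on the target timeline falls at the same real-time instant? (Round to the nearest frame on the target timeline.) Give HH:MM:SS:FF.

00:03:54:22

Source frame index: (0×3600 + 3×60 + 54) × 24 + 16 = 5632.
Real time: 5632 / (24000/1001) = 88088/375 s.
Target frame: (88088/375) × (24) = 704704/125 ≈ 5637.632 → 5638.
At 24 labels/s: frame 5638 → 00:03:54:22.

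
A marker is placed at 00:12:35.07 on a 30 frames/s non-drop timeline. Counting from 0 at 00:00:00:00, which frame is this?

Total seconds to the label: (0 × 3600 + 12 × 60 + 35) = 755.
Frame index = 755 × 30 + 7 = 22657.

frame 22657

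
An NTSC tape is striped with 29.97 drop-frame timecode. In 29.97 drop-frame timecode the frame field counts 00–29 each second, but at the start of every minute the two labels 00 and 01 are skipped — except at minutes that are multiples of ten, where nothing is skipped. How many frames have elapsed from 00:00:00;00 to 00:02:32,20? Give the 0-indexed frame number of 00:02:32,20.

As if non-drop at 30 labels/s: (0 × 3600 + 2 × 60 + 32) × 30 + 20 = 4580.
Minute boundaries passed: 2; those not divisible by 10: 2 − 0 = 2; dropped labels = 2 × 2 = 4.
Actual frame index = 4580 − 4 = 4576.

4576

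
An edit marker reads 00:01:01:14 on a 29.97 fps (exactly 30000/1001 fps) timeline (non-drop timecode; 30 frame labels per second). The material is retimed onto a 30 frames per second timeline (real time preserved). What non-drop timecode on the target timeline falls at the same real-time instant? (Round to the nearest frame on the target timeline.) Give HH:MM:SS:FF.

Source frame index: (0×3600 + 1×60 + 1) × 30 + 14 = 1844.
Real time: 1844 / (30000/1001) = 461461/7500 s.
Target frame: (461461/7500) × (30) = 461461/250 ≈ 1845.844 → 1846.
At 30 labels/s: frame 1846 → 00:01:01:16.

00:01:01:16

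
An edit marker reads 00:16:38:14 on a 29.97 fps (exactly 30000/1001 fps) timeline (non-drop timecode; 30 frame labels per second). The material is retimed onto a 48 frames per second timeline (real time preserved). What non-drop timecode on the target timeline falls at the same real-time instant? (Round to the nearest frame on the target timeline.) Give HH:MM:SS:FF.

Source frame index: (0×3600 + 16×60 + 38) × 30 + 14 = 29954.
Real time: 29954 / (30000/1001) = 14991977/15000 s.
Target frame: (14991977/15000) × (48) = 29983954/625 ≈ 47974.326 → 47974.
At 48 labels/s: frame 47974 → 00:16:39:22.

00:16:39:22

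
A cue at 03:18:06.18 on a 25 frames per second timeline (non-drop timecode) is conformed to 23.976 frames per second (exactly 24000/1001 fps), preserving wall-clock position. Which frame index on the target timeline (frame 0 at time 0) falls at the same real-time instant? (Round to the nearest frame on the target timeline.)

frame 284996

Source frame index: (3×3600 + 18×60 + 6) × 25 + 18 = 297168.
Real time: 297168 / (25) = 297168/25 s.
Target frame: (297168/25) × (24000/1001) = 285281280/1001 ≈ 284996.284 → 284996.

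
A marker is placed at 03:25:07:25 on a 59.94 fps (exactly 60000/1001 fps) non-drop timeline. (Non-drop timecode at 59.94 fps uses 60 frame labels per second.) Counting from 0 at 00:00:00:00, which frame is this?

738445

Total seconds to the label: (3 × 3600 + 25 × 60 + 7) = 12307.
Frame index = 12307 × 60 + 25 = 738445.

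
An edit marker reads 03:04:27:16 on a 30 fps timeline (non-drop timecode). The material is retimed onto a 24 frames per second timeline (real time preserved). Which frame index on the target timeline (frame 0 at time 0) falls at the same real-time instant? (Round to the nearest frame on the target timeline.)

Source frame index: (3×3600 + 4×60 + 27) × 30 + 16 = 332026.
Real time: 332026 / (30) = 166013/15 s.
Target frame: (166013/15) × (24) = 1328104/5 ≈ 265620.800 → 265621.

frame 265621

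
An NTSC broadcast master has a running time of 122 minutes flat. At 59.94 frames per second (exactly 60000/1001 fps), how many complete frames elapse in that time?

438761 frames

122 min = 7320 s.
Frames = 7320 × 60000/1001 = 439200000/1001 ≈ 438761.2388.
Complete frames: 438761.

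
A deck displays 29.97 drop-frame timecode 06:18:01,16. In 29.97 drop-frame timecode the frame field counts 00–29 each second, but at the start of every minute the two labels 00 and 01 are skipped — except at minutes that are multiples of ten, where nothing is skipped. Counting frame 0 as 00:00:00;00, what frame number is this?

As if non-drop at 30 labels/s: (6 × 3600 + 18 × 60 + 1) × 30 + 16 = 680446.
Minute boundaries passed: 378; those not divisible by 10: 378 − 37 = 341; dropped labels = 2 × 341 = 682.
Actual frame index = 680446 − 682 = 679764.

679764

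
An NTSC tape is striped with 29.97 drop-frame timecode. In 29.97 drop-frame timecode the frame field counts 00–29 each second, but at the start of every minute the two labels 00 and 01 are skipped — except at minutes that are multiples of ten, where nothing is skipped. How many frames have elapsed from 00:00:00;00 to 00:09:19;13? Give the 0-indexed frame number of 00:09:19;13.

As if non-drop at 30 labels/s: (0 × 3600 + 9 × 60 + 19) × 30 + 13 = 16783.
Minute boundaries passed: 9; those not divisible by 10: 9 − 0 = 9; dropped labels = 2 × 9 = 18.
Actual frame index = 16783 − 18 = 16765.

16765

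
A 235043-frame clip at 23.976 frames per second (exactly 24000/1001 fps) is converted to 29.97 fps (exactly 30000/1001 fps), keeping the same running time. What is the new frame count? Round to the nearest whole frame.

Frames at target rate = 235043 × (30000/1001) / (24000/1001) = 1175215/4 ≈ 293803.750.
Nearest whole frame: 293804.

293804 frames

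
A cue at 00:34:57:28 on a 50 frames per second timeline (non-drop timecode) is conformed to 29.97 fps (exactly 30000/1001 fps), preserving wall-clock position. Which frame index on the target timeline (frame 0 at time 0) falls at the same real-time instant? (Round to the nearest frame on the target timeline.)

frame 62864

Source frame index: (0×3600 + 34×60 + 57) × 50 + 28 = 104878.
Real time: 104878 / (50) = 52439/25 s.
Target frame: (52439/25) × (30000/1001) = 62926800/1001 ≈ 62863.936 → 62864.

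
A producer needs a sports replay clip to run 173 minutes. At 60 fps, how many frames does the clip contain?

622800 frames

173 min = 10380 s.
Frames = 10380 × 60 = 622800.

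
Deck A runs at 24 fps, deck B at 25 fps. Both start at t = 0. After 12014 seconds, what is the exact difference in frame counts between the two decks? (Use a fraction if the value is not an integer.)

12014 frames

A emits 24 × 12014 = 288336 frames; B emits 25 × 12014 = 300350.
Difference = 12014 frames; B is ahead of A.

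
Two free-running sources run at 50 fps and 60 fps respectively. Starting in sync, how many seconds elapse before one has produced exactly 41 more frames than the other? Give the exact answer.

The gap grows by |60 − 50| = 10 frames per second.
Time for a 41-frame gap: 41 ÷ (10) = 4.1 s.

4.1 seconds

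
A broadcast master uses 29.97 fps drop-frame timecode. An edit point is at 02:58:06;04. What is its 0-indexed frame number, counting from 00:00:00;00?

320262

As if non-drop at 30 labels/s: (2 × 3600 + 58 × 60 + 6) × 30 + 4 = 320584.
Minute boundaries passed: 178; those not divisible by 10: 178 − 17 = 161; dropped labels = 2 × 161 = 322.
Actual frame index = 320584 − 322 = 320262.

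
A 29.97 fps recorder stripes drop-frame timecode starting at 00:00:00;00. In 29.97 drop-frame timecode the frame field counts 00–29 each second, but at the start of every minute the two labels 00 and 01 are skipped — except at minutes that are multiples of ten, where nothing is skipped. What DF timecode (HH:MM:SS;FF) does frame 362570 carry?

Ten DF minutes hold 17982 frames, so frame 362570 lies in block 20 (frames 359640–377621) with 2930 frames into that block.
The block's first minute is 1800 frames and the rest 1798 each; 2930 frames reaches minute 1, so 20 × 18 + 1 × 2 = 362 labels have been skipped so far.
Adding those back, label number 362570 + 362 = 362932 at 30 labels/s is 12097 s + 22 f = 3 h 21 min 37 s frame 22, i.e. 03:21:37;22.

03:21:37;22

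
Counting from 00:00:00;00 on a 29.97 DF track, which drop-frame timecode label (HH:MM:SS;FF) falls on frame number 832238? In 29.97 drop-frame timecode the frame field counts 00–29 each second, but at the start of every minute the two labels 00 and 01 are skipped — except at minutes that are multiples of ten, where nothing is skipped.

Ten DF minutes hold 17982 frames, so frame 832238 lies in block 46 (frames 827172–845153) with 5066 frames into that block.
The block's first minute is 1800 frames and the rest 1798 each; 5066 frames reaches minute 2, so 46 × 18 + 2 × 2 = 832 labels have been skipped so far.
Adding those back, label number 832238 + 832 = 833070 at 30 labels/s is 27769 s + 0 f = 7 h 42 min 49 s frame 0, i.e. 07:42:49;00.

07:42:49;00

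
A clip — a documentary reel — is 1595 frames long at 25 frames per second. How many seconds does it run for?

Running time = 1595 / (25) = 63.8 s.

63.8 seconds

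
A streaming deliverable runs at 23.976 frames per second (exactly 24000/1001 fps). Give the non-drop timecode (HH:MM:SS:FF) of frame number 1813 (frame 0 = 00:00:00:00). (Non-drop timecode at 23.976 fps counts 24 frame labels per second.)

00:01:15:13

1813 ÷ 24 = 75 full seconds, remainder 13 frames.
75 s = 0 h 1 min 15 s.
Timecode: 00:01:15:13.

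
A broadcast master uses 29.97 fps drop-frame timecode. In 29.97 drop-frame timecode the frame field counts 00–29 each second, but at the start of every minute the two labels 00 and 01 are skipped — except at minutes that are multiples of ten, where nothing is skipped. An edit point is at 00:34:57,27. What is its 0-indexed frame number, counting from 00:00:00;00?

62875

Complete 10-minute blocks: 3, each 17982 frames → 53946.
Remaining 4 whole minutes in the current block: 1800 + 3 × 1798 = 7194 frames.
Within the current minute: 57 × 30 + 27 − 2 = 1735 (labels ;00/;01 skipped at this minute). Total = 53946 + 7194 + 1735 = 62875.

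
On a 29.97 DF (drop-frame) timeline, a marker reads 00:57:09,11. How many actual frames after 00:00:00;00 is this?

102777

Complete 10-minute blocks: 5, each 17982 frames → 89910.
Remaining 7 whole minutes in the current block: 1800 + 6 × 1798 = 12588 frames.
Within the current minute: 9 × 30 + 11 − 2 = 279 (labels ;00/;01 skipped at this minute). Total = 89910 + 12588 + 279 = 102777.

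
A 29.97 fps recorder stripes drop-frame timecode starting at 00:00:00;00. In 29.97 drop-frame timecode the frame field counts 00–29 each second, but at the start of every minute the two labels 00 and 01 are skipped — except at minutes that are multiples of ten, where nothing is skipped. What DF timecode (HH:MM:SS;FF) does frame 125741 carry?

01:09:55;17

Ten DF minutes hold 17982 frames, so frame 125741 lies in block 6 (frames 107892–125873) with 17849 frames into that block.
The block's first minute is 1800 frames and the rest 1798 each; 17849 frames reaches minute 9, so 6 × 18 + 9 × 2 = 126 labels have been skipped so far.
Adding those back, label number 125741 + 126 = 125867 at 30 labels/s is 4195 s + 17 f = 1 h 9 min 55 s frame 17, i.e. 01:09:55;17.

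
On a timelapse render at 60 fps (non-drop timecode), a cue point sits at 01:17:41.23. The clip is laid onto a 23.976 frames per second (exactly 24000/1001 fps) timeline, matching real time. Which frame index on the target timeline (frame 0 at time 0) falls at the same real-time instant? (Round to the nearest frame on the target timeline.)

Source frame index: (1×3600 + 17×60 + 41) × 60 + 23 = 279683.
Real time: 279683 / (60) = 279683/60 s.
Target frame: (279683/60) × (24000/1001) = 111873200/1001 ≈ 111761.439 → 111761.

frame 111761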